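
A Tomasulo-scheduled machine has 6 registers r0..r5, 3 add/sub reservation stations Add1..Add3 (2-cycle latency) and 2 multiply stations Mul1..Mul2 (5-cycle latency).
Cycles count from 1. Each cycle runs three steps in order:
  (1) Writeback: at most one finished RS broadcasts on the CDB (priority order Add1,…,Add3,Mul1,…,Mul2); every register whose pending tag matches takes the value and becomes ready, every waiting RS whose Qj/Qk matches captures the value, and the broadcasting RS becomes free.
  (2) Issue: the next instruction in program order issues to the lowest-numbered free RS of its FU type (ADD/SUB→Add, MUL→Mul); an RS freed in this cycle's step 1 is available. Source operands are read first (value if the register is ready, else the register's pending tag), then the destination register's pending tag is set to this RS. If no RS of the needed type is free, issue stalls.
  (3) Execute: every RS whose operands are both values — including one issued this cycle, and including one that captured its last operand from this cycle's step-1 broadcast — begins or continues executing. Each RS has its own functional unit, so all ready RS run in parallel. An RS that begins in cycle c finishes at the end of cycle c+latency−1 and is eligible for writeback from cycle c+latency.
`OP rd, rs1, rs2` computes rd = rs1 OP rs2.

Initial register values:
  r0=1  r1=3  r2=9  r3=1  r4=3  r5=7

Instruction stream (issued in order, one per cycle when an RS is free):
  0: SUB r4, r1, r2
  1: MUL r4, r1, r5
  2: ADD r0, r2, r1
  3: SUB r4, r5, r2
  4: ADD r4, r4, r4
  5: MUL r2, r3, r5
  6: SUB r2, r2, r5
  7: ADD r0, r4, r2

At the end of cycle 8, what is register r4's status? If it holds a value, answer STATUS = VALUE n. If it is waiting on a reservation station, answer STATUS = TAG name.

STATUS = VALUE -4

  c1: issue SUB r4<-Add1  regs: r0:1,r1:3,r2:9,r3:1,r4:Add1,r5:7
  c2: issue MUL r4<-Mul1  regs: r0:1,r1:3,r2:9,r3:1,r4:Mul1,r5:7
  c3: CDB Add1=-6; issue ADD r0<-Add1  regs: r0:Add1,r1:3,r2:9,r3:1,r4:Mul1,r5:7
  c4: issue SUB r4<-Add2  regs: r0:Add1,r1:3,r2:9,r3:1,r4:Add2,r5:7
  c5: CDB Add1=12; issue ADD r4<-Add1  regs: r0:12,r1:3,r2:9,r3:1,r4:Add1,r5:7
  c6: CDB Add2=-2; issue MUL r2<-Mul2  regs: r0:12,r1:3,r2:Mul2,r3:1,r4:Add1,r5:7
  c7: CDB Mul1=21; issue SUB r2<-Add2  regs: r0:12,r1:3,r2:Add2,r3:1,r4:Add1,r5:7
  c8: CDB Add1=-4; issue ADD r0<-Add1  regs: r0:Add1,r1:3,r2:Add2,r3:1,r4:-4,r5:7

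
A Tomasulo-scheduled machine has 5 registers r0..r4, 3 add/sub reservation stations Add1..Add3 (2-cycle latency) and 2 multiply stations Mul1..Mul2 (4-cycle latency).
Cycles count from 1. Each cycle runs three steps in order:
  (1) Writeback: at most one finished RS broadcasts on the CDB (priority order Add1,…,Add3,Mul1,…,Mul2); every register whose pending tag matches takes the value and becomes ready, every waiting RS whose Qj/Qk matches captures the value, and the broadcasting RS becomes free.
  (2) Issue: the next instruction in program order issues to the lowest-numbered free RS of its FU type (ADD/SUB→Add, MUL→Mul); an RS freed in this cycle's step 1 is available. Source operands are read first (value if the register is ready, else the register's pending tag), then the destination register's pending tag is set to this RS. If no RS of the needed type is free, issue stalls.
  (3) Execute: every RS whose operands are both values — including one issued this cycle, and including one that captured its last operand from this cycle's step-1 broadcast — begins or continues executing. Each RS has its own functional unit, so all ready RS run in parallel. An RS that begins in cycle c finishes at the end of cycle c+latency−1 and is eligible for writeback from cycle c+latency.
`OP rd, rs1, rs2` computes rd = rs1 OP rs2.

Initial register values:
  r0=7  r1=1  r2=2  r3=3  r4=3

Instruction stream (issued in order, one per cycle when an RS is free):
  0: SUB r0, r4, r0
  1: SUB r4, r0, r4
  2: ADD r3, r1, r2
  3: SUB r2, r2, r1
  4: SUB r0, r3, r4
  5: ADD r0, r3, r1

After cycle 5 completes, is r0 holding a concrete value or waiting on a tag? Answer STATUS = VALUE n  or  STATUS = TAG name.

  c1: issue SUB r0<-Add1  regs: r0:Add1,r1:1,r2:2,r3:3,r4:3
  c2: issue SUB r4<-Add2  regs: r0:Add1,r1:1,r2:2,r3:3,r4:Add2
  c3: CDB Add1=-4; issue ADD r3<-Add1  regs: r0:-4,r1:1,r2:2,r3:Add1,r4:Add2
  c4: issue SUB r2<-Add3  regs: r0:-4,r1:1,r2:Add3,r3:Add1,r4:Add2
  c5: CDB Add1=3; issue SUB r0<-Add1  regs: r0:Add1,r1:1,r2:Add3,r3:3,r4:Add2

STATUS = TAG Add1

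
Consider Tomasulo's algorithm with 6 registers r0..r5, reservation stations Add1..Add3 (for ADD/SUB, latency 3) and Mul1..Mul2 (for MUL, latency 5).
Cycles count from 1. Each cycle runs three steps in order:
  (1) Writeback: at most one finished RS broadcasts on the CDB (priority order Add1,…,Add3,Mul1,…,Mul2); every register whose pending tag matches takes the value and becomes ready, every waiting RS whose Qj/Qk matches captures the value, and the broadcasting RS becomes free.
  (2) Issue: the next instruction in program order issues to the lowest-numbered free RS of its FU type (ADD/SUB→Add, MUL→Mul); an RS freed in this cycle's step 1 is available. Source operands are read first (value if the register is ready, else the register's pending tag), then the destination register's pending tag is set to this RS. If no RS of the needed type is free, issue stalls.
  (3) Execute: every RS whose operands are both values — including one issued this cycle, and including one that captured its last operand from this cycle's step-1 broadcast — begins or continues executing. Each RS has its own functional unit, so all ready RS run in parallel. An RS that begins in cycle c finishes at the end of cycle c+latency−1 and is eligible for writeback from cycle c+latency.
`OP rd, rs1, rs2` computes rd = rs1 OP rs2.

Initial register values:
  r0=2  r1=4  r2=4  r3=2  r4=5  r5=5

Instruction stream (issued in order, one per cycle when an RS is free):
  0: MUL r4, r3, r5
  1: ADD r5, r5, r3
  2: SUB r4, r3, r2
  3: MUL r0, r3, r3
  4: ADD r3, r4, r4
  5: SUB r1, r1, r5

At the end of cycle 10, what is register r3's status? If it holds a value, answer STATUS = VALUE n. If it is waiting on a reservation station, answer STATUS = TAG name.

STATUS = VALUE -4

c1: issue MUL r4<-Mul1 | r0:2,r1:4,r2:4,r3:2,r4:Mul1,r5:5
c2: issue ADD r5<-Add1 | r0:2,r1:4,r2:4,r3:2,r4:Mul1,r5:Add1
c3: issue SUB r4<-Add2 | r0:2,r1:4,r2:4,r3:2,r4:Add2,r5:Add1
c4: issue MUL r0<-Mul2 | r0:Mul2,r1:4,r2:4,r3:2,r4:Add2,r5:Add1
c5: CDB Add1=7; issue ADD r3<-Add1 | r0:Mul2,r1:4,r2:4,r3:Add1,r4:Add2,r5:7
c6: CDB Add2=-2; issue SUB r1<-Add2 | r0:Mul2,r1:Add2,r2:4,r3:Add1,r4:-2,r5:7
c7: CDB Mul1=10 | r0:Mul2,r1:Add2,r2:4,r3:Add1,r4:-2,r5:7
c8: - | r0:Mul2,r1:Add2,r2:4,r3:Add1,r4:-2,r5:7
c9: CDB Add1=-4 | r0:Mul2,r1:Add2,r2:4,r3:-4,r4:-2,r5:7
c10: CDB Add2=-3 | r0:Mul2,r1:-3,r2:4,r3:-4,r4:-2,r5:7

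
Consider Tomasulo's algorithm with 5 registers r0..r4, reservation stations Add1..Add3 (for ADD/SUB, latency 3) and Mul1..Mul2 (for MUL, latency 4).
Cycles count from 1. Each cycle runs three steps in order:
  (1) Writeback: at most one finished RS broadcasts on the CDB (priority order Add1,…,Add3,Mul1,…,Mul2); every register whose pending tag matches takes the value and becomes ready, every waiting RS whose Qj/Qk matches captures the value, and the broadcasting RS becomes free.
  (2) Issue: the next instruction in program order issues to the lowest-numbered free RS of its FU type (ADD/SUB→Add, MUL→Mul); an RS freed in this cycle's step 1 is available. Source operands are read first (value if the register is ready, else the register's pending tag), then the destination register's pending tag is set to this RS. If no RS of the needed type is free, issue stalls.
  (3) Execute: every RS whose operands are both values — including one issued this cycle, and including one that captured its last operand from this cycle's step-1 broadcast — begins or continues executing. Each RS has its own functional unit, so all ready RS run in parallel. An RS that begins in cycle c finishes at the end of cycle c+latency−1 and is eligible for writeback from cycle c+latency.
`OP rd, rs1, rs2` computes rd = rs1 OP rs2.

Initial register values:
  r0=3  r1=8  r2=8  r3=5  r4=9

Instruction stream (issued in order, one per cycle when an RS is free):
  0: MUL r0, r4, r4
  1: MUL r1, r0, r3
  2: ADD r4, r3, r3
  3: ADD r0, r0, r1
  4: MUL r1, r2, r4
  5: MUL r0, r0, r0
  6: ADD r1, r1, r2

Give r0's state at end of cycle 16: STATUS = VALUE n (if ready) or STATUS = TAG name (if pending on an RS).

STATUS = VALUE 236196

c1: issue MUL r0<-Mul1 | r0:Mul1,r1:8,r2:8,r3:5,r4:9
c2: issue MUL r1<-Mul2 | r0:Mul1,r1:Mul2,r2:8,r3:5,r4:9
c3: issue ADD r4<-Add1 | r0:Mul1,r1:Mul2,r2:8,r3:5,r4:Add1
c4: issue ADD r0<-Add2 | r0:Add2,r1:Mul2,r2:8,r3:5,r4:Add1
c5: CDB Mul1=81; issue MUL r1<-Mul1 | r0:Add2,r1:Mul1,r2:8,r3:5,r4:Add1
c6: CDB Add1=10; stall | r0:Add2,r1:Mul1,r2:8,r3:5,r4:10
c7: stall | r0:Add2,r1:Mul1,r2:8,r3:5,r4:10
c8: stall | r0:Add2,r1:Mul1,r2:8,r3:5,r4:10
c9: CDB Mul2=405; issue MUL r0<-Mul2 | r0:Mul2,r1:Mul1,r2:8,r3:5,r4:10
c10: CDB Mul1=80; issue ADD r1<-Add1 | r0:Mul2,r1:Add1,r2:8,r3:5,r4:10
c11: - | r0:Mul2,r1:Add1,r2:8,r3:5,r4:10
c12: CDB Add2=486 | r0:Mul2,r1:Add1,r2:8,r3:5,r4:10
c13: CDB Add1=88 | r0:Mul2,r1:88,r2:8,r3:5,r4:10
c14: - | r0:Mul2,r1:88,r2:8,r3:5,r4:10
c15: - | r0:Mul2,r1:88,r2:8,r3:5,r4:10
c16: CDB Mul2=236196 | r0:236196,r1:88,r2:8,r3:5,r4:10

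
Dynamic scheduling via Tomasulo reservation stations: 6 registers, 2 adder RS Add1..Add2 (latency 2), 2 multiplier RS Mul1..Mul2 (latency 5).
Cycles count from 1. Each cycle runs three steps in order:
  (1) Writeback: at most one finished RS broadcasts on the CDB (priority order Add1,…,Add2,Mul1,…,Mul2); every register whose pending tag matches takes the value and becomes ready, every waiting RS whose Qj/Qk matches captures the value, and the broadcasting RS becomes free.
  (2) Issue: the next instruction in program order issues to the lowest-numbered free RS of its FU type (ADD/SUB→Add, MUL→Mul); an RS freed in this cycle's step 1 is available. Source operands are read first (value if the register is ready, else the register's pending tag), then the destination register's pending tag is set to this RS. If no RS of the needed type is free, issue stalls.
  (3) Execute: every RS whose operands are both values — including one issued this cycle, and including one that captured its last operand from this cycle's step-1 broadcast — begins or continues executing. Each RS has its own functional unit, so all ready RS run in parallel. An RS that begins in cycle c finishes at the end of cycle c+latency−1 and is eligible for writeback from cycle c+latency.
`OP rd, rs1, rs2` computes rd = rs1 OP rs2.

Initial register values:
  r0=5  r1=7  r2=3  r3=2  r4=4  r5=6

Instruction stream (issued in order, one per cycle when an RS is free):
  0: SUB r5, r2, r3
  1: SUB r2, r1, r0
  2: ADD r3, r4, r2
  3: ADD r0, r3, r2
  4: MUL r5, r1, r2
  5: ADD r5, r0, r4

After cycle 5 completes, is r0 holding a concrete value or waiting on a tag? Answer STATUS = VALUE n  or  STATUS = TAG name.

  c1: issue SUB r5<-Add1  regs: r0:5,r1:7,r2:3,r3:2,r4:4,r5:Add1
  c2: issue SUB r2<-Add2  regs: r0:5,r1:7,r2:Add2,r3:2,r4:4,r5:Add1
  c3: CDB Add1=1; issue ADD r3<-Add1  regs: r0:5,r1:7,r2:Add2,r3:Add1,r4:4,r5:1
  c4: CDB Add2=2; issue ADD r0<-Add2  regs: r0:Add2,r1:7,r2:2,r3:Add1,r4:4,r5:1
  c5: issue MUL r5<-Mul1  regs: r0:Add2,r1:7,r2:2,r3:Add1,r4:4,r5:Mul1

STATUS = TAG Add2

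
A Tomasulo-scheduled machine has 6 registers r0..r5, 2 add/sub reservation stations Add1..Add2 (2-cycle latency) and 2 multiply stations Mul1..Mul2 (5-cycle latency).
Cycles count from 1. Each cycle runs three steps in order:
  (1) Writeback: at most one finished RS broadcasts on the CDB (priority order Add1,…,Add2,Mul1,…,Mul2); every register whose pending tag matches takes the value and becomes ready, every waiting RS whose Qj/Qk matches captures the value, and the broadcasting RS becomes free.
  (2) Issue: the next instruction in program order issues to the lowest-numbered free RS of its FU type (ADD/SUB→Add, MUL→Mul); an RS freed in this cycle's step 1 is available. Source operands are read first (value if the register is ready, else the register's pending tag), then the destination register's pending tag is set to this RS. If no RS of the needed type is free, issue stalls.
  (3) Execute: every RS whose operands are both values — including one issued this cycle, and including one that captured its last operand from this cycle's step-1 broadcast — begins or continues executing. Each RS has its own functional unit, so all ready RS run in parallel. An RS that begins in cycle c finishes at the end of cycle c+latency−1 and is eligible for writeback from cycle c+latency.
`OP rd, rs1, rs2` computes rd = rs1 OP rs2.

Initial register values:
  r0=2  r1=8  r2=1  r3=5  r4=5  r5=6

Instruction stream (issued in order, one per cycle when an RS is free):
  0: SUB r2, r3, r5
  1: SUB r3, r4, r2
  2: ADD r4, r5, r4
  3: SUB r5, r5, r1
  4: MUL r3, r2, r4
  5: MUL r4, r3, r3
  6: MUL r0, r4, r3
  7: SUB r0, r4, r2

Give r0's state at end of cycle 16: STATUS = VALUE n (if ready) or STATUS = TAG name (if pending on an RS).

STATUS = TAG Add1

c1: issue SUB r2<-Add1 | r0:2,r1:8,r2:Add1,r3:5,r4:5,r5:6
c2: issue SUB r3<-Add2 | r0:2,r1:8,r2:Add1,r3:Add2,r4:5,r5:6
c3: CDB Add1=-1; issue ADD r4<-Add1 | r0:2,r1:8,r2:-1,r3:Add2,r4:Add1,r5:6
c4: stall | r0:2,r1:8,r2:-1,r3:Add2,r4:Add1,r5:6
c5: CDB Add1=11; issue SUB r5<-Add1 | r0:2,r1:8,r2:-1,r3:Add2,r4:11,r5:Add1
c6: CDB Add2=6; issue MUL r3<-Mul1 | r0:2,r1:8,r2:-1,r3:Mul1,r4:11,r5:Add1
c7: CDB Add1=-2; issue MUL r4<-Mul2 | r0:2,r1:8,r2:-1,r3:Mul1,r4:Mul2,r5:-2
c8: stall | r0:2,r1:8,r2:-1,r3:Mul1,r4:Mul2,r5:-2
c9: stall | r0:2,r1:8,r2:-1,r3:Mul1,r4:Mul2,r5:-2
c10: stall | r0:2,r1:8,r2:-1,r3:Mul1,r4:Mul2,r5:-2
c11: CDB Mul1=-11; issue MUL r0<-Mul1 | r0:Mul1,r1:8,r2:-1,r3:-11,r4:Mul2,r5:-2
c12: issue SUB r0<-Add1 | r0:Add1,r1:8,r2:-1,r3:-11,r4:Mul2,r5:-2
c13: - | r0:Add1,r1:8,r2:-1,r3:-11,r4:Mul2,r5:-2
c14: - | r0:Add1,r1:8,r2:-1,r3:-11,r4:Mul2,r5:-2
c15: - | r0:Add1,r1:8,r2:-1,r3:-11,r4:Mul2,r5:-2
c16: CDB Mul2=121 | r0:Add1,r1:8,r2:-1,r3:-11,r4:121,r5:-2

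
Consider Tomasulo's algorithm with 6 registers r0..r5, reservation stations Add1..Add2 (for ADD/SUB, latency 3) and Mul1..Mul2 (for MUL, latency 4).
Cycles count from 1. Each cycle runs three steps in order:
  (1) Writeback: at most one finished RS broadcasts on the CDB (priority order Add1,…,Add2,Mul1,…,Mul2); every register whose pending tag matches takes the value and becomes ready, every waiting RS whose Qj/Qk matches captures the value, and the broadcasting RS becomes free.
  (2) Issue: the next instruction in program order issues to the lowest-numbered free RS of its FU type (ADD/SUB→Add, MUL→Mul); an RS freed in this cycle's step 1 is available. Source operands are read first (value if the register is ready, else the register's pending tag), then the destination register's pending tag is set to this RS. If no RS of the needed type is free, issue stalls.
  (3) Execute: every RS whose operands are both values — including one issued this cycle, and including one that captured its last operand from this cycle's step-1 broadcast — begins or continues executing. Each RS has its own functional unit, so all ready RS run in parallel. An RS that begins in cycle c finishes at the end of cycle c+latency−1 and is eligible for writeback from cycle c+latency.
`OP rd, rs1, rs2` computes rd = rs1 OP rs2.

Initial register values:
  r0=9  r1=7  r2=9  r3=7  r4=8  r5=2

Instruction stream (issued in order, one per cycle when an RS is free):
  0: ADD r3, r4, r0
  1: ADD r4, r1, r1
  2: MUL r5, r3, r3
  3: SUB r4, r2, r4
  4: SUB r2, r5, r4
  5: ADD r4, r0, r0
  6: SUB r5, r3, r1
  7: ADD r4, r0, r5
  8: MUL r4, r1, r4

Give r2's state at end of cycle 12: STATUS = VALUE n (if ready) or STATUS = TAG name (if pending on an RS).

  c1: issue ADD r3<-Add1  regs: r0:9,r1:7,r2:9,r3:Add1,r4:8,r5:2
  c2: issue ADD r4<-Add2  regs: r0:9,r1:7,r2:9,r3:Add1,r4:Add2,r5:2
  c3: issue MUL r5<-Mul1  regs: r0:9,r1:7,r2:9,r3:Add1,r4:Add2,r5:Mul1
  c4: CDB Add1=17; issue SUB r4<-Add1  regs: r0:9,r1:7,r2:9,r3:17,r4:Add1,r5:Mul1
  c5: CDB Add2=14; issue SUB r2<-Add2  regs: r0:9,r1:7,r2:Add2,r3:17,r4:Add1,r5:Mul1
  c6: stall  regs: r0:9,r1:7,r2:Add2,r3:17,r4:Add1,r5:Mul1
  c7: stall  regs: r0:9,r1:7,r2:Add2,r3:17,r4:Add1,r5:Mul1
  c8: CDB Add1=-5; issue ADD r4<-Add1  regs: r0:9,r1:7,r2:Add2,r3:17,r4:Add1,r5:Mul1
  c9: CDB Mul1=289; stall  regs: r0:9,r1:7,r2:Add2,r3:17,r4:Add1,r5:289
  c10: stall  regs: r0:9,r1:7,r2:Add2,r3:17,r4:Add1,r5:289
  c11: CDB Add1=18; issue SUB r5<-Add1  regs: r0:9,r1:7,r2:Add2,r3:17,r4:18,r5:Add1
  c12: CDB Add2=294; issue ADD r4<-Add2  regs: r0:9,r1:7,r2:294,r3:17,r4:Add2,r5:Add1

STATUS = VALUE 294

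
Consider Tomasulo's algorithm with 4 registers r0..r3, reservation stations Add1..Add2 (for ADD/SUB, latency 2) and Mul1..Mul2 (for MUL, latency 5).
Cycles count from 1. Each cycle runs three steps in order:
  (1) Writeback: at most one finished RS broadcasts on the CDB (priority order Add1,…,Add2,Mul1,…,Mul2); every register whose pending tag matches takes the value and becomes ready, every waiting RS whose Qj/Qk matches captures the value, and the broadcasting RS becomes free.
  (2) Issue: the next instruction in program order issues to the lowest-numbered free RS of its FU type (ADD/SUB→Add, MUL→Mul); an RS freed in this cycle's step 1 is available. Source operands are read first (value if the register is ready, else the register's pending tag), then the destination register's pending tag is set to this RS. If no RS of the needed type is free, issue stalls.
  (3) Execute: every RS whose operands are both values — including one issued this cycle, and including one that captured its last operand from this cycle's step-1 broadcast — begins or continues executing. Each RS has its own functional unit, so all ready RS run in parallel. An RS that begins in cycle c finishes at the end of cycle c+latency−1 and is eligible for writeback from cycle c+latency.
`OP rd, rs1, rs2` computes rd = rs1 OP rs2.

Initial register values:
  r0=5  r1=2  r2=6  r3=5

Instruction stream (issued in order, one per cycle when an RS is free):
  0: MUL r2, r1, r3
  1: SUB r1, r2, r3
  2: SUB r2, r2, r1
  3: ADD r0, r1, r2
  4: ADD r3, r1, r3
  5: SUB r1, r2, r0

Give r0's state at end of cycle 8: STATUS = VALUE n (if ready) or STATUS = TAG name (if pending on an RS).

STATUS = TAG Add1

cycle 1: issue MUL r2<-Mul1 // r0:5,r1:2,r2:Mul1,r3:5
cycle 2: issue SUB r1<-Add1 // r0:5,r1:Add1,r2:Mul1,r3:5
cycle 3: issue SUB r2<-Add2 // r0:5,r1:Add1,r2:Add2,r3:5
cycle 4: stall // r0:5,r1:Add1,r2:Add2,r3:5
cycle 5: stall // r0:5,r1:Add1,r2:Add2,r3:5
cycle 6: CDB Mul1=10; stall // r0:5,r1:Add1,r2:Add2,r3:5
cycle 7: stall // r0:5,r1:Add1,r2:Add2,r3:5
cycle 8: CDB Add1=5; issue ADD r0<-Add1 // r0:Add1,r1:5,r2:Add2,r3:5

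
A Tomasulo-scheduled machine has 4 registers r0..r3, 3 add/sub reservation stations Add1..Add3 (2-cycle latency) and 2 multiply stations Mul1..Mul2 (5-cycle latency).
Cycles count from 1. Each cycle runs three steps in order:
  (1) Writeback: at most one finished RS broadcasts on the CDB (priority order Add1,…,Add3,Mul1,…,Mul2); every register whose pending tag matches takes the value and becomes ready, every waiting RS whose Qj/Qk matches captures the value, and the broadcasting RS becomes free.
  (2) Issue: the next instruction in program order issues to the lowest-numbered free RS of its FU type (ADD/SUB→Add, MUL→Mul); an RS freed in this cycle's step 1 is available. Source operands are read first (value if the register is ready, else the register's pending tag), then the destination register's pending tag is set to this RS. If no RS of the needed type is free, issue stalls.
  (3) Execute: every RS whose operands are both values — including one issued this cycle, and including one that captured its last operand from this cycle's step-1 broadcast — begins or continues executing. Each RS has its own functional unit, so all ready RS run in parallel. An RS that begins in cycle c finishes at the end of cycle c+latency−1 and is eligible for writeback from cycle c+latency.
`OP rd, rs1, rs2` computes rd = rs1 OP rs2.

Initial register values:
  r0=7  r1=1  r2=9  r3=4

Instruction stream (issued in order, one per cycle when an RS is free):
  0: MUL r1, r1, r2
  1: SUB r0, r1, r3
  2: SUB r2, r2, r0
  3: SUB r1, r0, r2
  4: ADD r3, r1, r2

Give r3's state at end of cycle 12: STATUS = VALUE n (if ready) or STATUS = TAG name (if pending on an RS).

  c1: issue MUL r1<-Mul1  regs: r0:7,r1:Mul1,r2:9,r3:4
  c2: issue SUB r0<-Add1  regs: r0:Add1,r1:Mul1,r2:9,r3:4
  c3: issue SUB r2<-Add2  regs: r0:Add1,r1:Mul1,r2:Add2,r3:4
  c4: issue SUB r1<-Add3  regs: r0:Add1,r1:Add3,r2:Add2,r3:4
  c5: stall  regs: r0:Add1,r1:Add3,r2:Add2,r3:4
  c6: CDB Mul1=9; stall  regs: r0:Add1,r1:Add3,r2:Add2,r3:4
  c7: stall  regs: r0:Add1,r1:Add3,r2:Add2,r3:4
  c8: CDB Add1=5; issue ADD r3<-Add1  regs: r0:5,r1:Add3,r2:Add2,r3:Add1
  c9: -  regs: r0:5,r1:Add3,r2:Add2,r3:Add1
  c10: CDB Add2=4  regs: r0:5,r1:Add3,r2:4,r3:Add1
  c11: -  regs: r0:5,r1:Add3,r2:4,r3:Add1
  c12: CDB Add3=1  regs: r0:5,r1:1,r2:4,r3:Add1

STATUS = TAG Add1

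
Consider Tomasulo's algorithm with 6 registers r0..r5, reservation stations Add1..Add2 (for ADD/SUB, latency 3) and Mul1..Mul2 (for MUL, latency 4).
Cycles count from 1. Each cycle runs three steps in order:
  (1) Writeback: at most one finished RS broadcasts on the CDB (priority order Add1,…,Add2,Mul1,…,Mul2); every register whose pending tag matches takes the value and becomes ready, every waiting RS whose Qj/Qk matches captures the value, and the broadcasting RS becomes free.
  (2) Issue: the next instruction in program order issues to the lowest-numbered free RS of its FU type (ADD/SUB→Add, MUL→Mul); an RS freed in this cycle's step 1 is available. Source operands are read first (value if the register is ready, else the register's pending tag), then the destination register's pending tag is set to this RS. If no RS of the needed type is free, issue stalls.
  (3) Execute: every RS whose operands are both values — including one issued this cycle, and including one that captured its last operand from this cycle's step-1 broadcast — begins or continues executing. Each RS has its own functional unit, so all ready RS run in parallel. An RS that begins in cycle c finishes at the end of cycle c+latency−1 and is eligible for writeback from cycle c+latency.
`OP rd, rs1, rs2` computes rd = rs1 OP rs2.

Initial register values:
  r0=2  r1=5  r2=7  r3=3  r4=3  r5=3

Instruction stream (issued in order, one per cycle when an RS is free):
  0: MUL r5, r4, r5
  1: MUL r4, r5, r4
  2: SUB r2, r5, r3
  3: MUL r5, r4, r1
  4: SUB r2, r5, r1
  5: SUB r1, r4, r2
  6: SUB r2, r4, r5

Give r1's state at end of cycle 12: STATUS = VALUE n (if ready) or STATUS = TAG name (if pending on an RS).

STATUS = TAG Add1

cycle 1: issue MUL r5<-Mul1 // r0:2,r1:5,r2:7,r3:3,r4:3,r5:Mul1
cycle 2: issue MUL r4<-Mul2 // r0:2,r1:5,r2:7,r3:3,r4:Mul2,r5:Mul1
cycle 3: issue SUB r2<-Add1 // r0:2,r1:5,r2:Add1,r3:3,r4:Mul2,r5:Mul1
cycle 4: stall // r0:2,r1:5,r2:Add1,r3:3,r4:Mul2,r5:Mul1
cycle 5: CDB Mul1=9; issue MUL r5<-Mul1 // r0:2,r1:5,r2:Add1,r3:3,r4:Mul2,r5:Mul1
cycle 6: issue SUB r2<-Add2 // r0:2,r1:5,r2:Add2,r3:3,r4:Mul2,r5:Mul1
cycle 7: stall // r0:2,r1:5,r2:Add2,r3:3,r4:Mul2,r5:Mul1
cycle 8: CDB Add1=6; issue SUB r1<-Add1 // r0:2,r1:Add1,r2:Add2,r3:3,r4:Mul2,r5:Mul1
cycle 9: CDB Mul2=27; stall // r0:2,r1:Add1,r2:Add2,r3:3,r4:27,r5:Mul1
cycle 10: stall // r0:2,r1:Add1,r2:Add2,r3:3,r4:27,r5:Mul1
cycle 11: stall // r0:2,r1:Add1,r2:Add2,r3:3,r4:27,r5:Mul1
cycle 12: stall // r0:2,r1:Add1,r2:Add2,r3:3,r4:27,r5:Mul1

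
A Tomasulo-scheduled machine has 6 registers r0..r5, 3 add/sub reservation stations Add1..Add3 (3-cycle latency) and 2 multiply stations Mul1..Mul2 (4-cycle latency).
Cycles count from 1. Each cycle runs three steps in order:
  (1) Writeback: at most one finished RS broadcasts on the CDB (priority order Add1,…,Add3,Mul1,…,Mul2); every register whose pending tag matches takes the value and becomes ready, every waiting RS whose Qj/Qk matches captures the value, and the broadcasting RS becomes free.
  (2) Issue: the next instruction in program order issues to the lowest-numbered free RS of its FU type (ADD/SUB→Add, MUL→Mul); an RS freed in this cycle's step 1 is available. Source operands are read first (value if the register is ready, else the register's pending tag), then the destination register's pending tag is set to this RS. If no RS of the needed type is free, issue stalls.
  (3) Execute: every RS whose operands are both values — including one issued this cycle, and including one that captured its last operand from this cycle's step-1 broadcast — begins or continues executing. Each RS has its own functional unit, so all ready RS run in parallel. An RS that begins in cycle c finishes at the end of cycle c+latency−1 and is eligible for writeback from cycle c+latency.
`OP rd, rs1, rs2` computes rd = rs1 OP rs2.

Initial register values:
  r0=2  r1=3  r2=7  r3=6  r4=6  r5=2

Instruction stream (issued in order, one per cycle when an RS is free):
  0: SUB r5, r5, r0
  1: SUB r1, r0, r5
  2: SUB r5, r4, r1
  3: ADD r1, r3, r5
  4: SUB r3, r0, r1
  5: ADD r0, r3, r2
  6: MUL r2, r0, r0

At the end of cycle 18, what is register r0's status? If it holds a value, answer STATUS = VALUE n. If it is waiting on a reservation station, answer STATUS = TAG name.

STATUS = TAG Add3

  c1: issue SUB r5<-Add1  regs: r0:2,r1:3,r2:7,r3:6,r4:6,r5:Add1
  c2: issue SUB r1<-Add2  regs: r0:2,r1:Add2,r2:7,r3:6,r4:6,r5:Add1
  c3: issue SUB r5<-Add3  regs: r0:2,r1:Add2,r2:7,r3:6,r4:6,r5:Add3
  c4: CDB Add1=0; issue ADD r1<-Add1  regs: r0:2,r1:Add1,r2:7,r3:6,r4:6,r5:Add3
  c5: stall  regs: r0:2,r1:Add1,r2:7,r3:6,r4:6,r5:Add3
  c6: stall  regs: r0:2,r1:Add1,r2:7,r3:6,r4:6,r5:Add3
  c7: CDB Add2=2; issue SUB r3<-Add2  regs: r0:2,r1:Add1,r2:7,r3:Add2,r4:6,r5:Add3
  c8: stall  regs: r0:2,r1:Add1,r2:7,r3:Add2,r4:6,r5:Add3
  c9: stall  regs: r0:2,r1:Add1,r2:7,r3:Add2,r4:6,r5:Add3
  c10: CDB Add3=4; issue ADD r0<-Add3  regs: r0:Add3,r1:Add1,r2:7,r3:Add2,r4:6,r5:4
  c11: issue MUL r2<-Mul1  regs: r0:Add3,r1:Add1,r2:Mul1,r3:Add2,r4:6,r5:4
  c12: -  regs: r0:Add3,r1:Add1,r2:Mul1,r3:Add2,r4:6,r5:4
  c13: CDB Add1=10  regs: r0:Add3,r1:10,r2:Mul1,r3:Add2,r4:6,r5:4
  c14: -  regs: r0:Add3,r1:10,r2:Mul1,r3:Add2,r4:6,r5:4
  c15: -  regs: r0:Add3,r1:10,r2:Mul1,r3:Add2,r4:6,r5:4
  c16: CDB Add2=-8  regs: r0:Add3,r1:10,r2:Mul1,r3:-8,r4:6,r5:4
  c17: -  regs: r0:Add3,r1:10,r2:Mul1,r3:-8,r4:6,r5:4
  c18: -  regs: r0:Add3,r1:10,r2:Mul1,r3:-8,r4:6,r5:4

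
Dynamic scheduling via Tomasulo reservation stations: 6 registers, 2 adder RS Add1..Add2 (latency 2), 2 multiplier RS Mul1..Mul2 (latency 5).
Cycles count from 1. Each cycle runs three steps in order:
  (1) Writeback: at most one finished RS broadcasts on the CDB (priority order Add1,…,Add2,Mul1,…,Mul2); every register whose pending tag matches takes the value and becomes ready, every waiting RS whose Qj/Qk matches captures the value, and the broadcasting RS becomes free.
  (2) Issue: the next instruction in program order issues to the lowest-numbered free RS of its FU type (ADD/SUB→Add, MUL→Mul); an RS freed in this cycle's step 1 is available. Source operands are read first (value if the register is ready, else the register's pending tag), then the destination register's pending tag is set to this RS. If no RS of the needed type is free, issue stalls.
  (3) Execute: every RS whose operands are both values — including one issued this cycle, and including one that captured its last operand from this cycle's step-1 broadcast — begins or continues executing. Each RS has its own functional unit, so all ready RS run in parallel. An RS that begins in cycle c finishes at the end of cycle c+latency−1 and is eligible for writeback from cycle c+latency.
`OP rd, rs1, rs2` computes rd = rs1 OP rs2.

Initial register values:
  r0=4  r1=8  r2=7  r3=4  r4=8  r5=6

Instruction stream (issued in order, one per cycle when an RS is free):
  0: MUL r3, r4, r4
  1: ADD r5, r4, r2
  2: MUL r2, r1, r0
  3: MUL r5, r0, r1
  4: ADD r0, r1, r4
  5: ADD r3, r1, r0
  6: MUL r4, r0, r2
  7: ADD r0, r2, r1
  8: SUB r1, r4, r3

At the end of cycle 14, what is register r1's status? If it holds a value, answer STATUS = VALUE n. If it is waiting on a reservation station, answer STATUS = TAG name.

c1: issue MUL r3<-Mul1 | r0:4,r1:8,r2:7,r3:Mul1,r4:8,r5:6
c2: issue ADD r5<-Add1 | r0:4,r1:8,r2:7,r3:Mul1,r4:8,r5:Add1
c3: issue MUL r2<-Mul2 | r0:4,r1:8,r2:Mul2,r3:Mul1,r4:8,r5:Add1
c4: CDB Add1=15; stall | r0:4,r1:8,r2:Mul2,r3:Mul1,r4:8,r5:15
c5: stall | r0:4,r1:8,r2:Mul2,r3:Mul1,r4:8,r5:15
c6: CDB Mul1=64; issue MUL r5<-Mul1 | r0:4,r1:8,r2:Mul2,r3:64,r4:8,r5:Mul1
c7: issue ADD r0<-Add1 | r0:Add1,r1:8,r2:Mul2,r3:64,r4:8,r5:Mul1
c8: CDB Mul2=32; issue ADD r3<-Add2 | r0:Add1,r1:8,r2:32,r3:Add2,r4:8,r5:Mul1
c9: CDB Add1=16; issue MUL r4<-Mul2 | r0:16,r1:8,r2:32,r3:Add2,r4:Mul2,r5:Mul1
c10: issue ADD r0<-Add1 | r0:Add1,r1:8,r2:32,r3:Add2,r4:Mul2,r5:Mul1
c11: CDB Add2=24; issue SUB r1<-Add2 | r0:Add1,r1:Add2,r2:32,r3:24,r4:Mul2,r5:Mul1
c12: CDB Add1=40 | r0:40,r1:Add2,r2:32,r3:24,r4:Mul2,r5:Mul1
c13: CDB Mul1=32 | r0:40,r1:Add2,r2:32,r3:24,r4:Mul2,r5:32
c14: CDB Mul2=512 | r0:40,r1:Add2,r2:32,r3:24,r4:512,r5:32

STATUS = TAG Add2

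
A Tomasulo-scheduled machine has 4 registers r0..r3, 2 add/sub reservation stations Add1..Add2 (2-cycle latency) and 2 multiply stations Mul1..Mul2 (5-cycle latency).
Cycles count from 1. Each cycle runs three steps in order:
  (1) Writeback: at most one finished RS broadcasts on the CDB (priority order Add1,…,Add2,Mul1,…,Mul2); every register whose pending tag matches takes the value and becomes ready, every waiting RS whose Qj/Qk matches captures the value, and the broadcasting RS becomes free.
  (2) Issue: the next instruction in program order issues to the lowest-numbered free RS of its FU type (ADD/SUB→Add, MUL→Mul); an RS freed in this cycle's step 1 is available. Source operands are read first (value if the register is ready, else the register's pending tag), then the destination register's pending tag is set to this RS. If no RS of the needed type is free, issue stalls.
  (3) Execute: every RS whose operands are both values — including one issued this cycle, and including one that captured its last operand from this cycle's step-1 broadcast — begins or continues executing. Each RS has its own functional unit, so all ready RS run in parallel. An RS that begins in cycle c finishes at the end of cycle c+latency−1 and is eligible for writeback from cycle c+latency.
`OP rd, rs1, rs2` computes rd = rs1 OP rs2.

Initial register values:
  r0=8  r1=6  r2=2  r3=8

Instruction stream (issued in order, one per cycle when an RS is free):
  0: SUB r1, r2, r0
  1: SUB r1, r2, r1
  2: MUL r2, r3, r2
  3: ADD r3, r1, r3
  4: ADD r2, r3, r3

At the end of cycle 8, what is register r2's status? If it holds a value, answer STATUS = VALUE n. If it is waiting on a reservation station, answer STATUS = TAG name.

STATUS = TAG Add2

c1: issue SUB r1<-Add1 | r0:8,r1:Add1,r2:2,r3:8
c2: issue SUB r1<-Add2 | r0:8,r1:Add2,r2:2,r3:8
c3: CDB Add1=-6; issue MUL r2<-Mul1 | r0:8,r1:Add2,r2:Mul1,r3:8
c4: issue ADD r3<-Add1 | r0:8,r1:Add2,r2:Mul1,r3:Add1
c5: CDB Add2=8; issue ADD r2<-Add2 | r0:8,r1:8,r2:Add2,r3:Add1
c6: - | r0:8,r1:8,r2:Add2,r3:Add1
c7: CDB Add1=16 | r0:8,r1:8,r2:Add2,r3:16
c8: CDB Mul1=16 | r0:8,r1:8,r2:Add2,r3:16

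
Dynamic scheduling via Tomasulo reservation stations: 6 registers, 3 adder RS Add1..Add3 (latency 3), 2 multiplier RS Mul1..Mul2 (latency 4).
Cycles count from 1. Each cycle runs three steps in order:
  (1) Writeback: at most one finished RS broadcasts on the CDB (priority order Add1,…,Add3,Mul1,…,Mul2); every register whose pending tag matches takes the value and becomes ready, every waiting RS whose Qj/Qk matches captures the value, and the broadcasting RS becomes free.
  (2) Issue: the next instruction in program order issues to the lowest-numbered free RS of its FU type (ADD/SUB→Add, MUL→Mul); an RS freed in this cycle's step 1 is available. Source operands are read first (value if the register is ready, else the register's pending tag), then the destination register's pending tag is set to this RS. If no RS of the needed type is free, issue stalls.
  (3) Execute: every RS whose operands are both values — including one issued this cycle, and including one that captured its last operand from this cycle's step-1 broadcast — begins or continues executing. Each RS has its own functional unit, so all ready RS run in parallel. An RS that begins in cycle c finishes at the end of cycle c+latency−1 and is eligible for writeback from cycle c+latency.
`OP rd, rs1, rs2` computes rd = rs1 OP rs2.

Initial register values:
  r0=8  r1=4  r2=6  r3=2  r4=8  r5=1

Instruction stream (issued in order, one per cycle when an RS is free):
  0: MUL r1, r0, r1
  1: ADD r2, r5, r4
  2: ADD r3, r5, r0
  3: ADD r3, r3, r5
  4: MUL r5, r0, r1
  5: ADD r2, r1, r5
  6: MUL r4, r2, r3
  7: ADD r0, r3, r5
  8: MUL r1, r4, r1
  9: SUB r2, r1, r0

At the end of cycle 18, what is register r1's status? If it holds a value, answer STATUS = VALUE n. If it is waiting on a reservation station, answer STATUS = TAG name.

  c1: issue MUL r1<-Mul1  regs: r0:8,r1:Mul1,r2:6,r3:2,r4:8,r5:1
  c2: issue ADD r2<-Add1  regs: r0:8,r1:Mul1,r2:Add1,r3:2,r4:8,r5:1
  c3: issue ADD r3<-Add2  regs: r0:8,r1:Mul1,r2:Add1,r3:Add2,r4:8,r5:1
  c4: issue ADD r3<-Add3  regs: r0:8,r1:Mul1,r2:Add1,r3:Add3,r4:8,r5:1
  c5: CDB Add1=9; issue MUL r5<-Mul2  regs: r0:8,r1:Mul1,r2:9,r3:Add3,r4:8,r5:Mul2
  c6: CDB Add2=9; issue ADD r2<-Add1  regs: r0:8,r1:Mul1,r2:Add1,r3:Add3,r4:8,r5:Mul2
  c7: CDB Mul1=32; issue MUL r4<-Mul1  regs: r0:8,r1:32,r2:Add1,r3:Add3,r4:Mul1,r5:Mul2
  c8: issue ADD r0<-Add2  regs: r0:Add2,r1:32,r2:Add1,r3:Add3,r4:Mul1,r5:Mul2
  c9: CDB Add3=10; stall  regs: r0:Add2,r1:32,r2:Add1,r3:10,r4:Mul1,r5:Mul2
  c10: stall  regs: r0:Add2,r1:32,r2:Add1,r3:10,r4:Mul1,r5:Mul2
  c11: CDB Mul2=256; issue MUL r1<-Mul2  regs: r0:Add2,r1:Mul2,r2:Add1,r3:10,r4:Mul1,r5:256
  c12: issue SUB r2<-Add3  regs: r0:Add2,r1:Mul2,r2:Add3,r3:10,r4:Mul1,r5:256
  c13: -  regs: r0:Add2,r1:Mul2,r2:Add3,r3:10,r4:Mul1,r5:256
  c14: CDB Add1=288  regs: r0:Add2,r1:Mul2,r2:Add3,r3:10,r4:Mul1,r5:256
  c15: CDB Add2=266  regs: r0:266,r1:Mul2,r2:Add3,r3:10,r4:Mul1,r5:256
  c16: -  regs: r0:266,r1:Mul2,r2:Add3,r3:10,r4:Mul1,r5:256
  c17: -  regs: r0:266,r1:Mul2,r2:Add3,r3:10,r4:Mul1,r5:256
  c18: CDB Mul1=2880  regs: r0:266,r1:Mul2,r2:Add3,r3:10,r4:2880,r5:256

STATUS = TAG Mul2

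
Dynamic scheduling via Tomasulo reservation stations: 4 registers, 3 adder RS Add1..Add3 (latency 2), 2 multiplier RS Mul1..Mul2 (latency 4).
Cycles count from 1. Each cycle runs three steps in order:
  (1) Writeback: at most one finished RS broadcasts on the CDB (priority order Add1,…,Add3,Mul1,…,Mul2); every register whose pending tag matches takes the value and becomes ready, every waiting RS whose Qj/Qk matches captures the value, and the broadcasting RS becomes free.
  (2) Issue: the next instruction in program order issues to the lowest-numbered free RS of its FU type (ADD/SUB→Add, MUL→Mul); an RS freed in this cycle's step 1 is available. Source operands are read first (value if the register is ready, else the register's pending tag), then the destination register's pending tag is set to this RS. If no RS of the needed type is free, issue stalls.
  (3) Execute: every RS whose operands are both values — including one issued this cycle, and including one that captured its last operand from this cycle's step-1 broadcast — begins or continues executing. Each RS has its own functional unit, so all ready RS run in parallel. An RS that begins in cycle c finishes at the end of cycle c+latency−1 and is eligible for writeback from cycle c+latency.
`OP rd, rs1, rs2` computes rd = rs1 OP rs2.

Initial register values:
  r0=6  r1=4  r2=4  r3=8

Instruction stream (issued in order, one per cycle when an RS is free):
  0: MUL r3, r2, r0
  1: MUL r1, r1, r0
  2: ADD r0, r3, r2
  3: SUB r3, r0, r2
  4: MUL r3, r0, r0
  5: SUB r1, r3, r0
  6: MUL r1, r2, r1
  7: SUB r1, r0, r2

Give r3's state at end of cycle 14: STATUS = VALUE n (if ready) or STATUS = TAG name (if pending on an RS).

STATUS = VALUE 784

c1: issue MUL r3<-Mul1 | r0:6,r1:4,r2:4,r3:Mul1
c2: issue MUL r1<-Mul2 | r0:6,r1:Mul2,r2:4,r3:Mul1
c3: issue ADD r0<-Add1 | r0:Add1,r1:Mul2,r2:4,r3:Mul1
c4: issue SUB r3<-Add2 | r0:Add1,r1:Mul2,r2:4,r3:Add2
c5: CDB Mul1=24; issue MUL r3<-Mul1 | r0:Add1,r1:Mul2,r2:4,r3:Mul1
c6: CDB Mul2=24; issue SUB r1<-Add3 | r0:Add1,r1:Add3,r2:4,r3:Mul1
c7: CDB Add1=28; issue MUL r1<-Mul2 | r0:28,r1:Mul2,r2:4,r3:Mul1
c8: issue SUB r1<-Add1 | r0:28,r1:Add1,r2:4,r3:Mul1
c9: CDB Add2=24 | r0:28,r1:Add1,r2:4,r3:Mul1
c10: CDB Add1=24 | r0:28,r1:24,r2:4,r3:Mul1
c11: CDB Mul1=784 | r0:28,r1:24,r2:4,r3:784
c12: - | r0:28,r1:24,r2:4,r3:784
c13: CDB Add3=756 | r0:28,r1:24,r2:4,r3:784
c14: - | r0:28,r1:24,r2:4,r3:784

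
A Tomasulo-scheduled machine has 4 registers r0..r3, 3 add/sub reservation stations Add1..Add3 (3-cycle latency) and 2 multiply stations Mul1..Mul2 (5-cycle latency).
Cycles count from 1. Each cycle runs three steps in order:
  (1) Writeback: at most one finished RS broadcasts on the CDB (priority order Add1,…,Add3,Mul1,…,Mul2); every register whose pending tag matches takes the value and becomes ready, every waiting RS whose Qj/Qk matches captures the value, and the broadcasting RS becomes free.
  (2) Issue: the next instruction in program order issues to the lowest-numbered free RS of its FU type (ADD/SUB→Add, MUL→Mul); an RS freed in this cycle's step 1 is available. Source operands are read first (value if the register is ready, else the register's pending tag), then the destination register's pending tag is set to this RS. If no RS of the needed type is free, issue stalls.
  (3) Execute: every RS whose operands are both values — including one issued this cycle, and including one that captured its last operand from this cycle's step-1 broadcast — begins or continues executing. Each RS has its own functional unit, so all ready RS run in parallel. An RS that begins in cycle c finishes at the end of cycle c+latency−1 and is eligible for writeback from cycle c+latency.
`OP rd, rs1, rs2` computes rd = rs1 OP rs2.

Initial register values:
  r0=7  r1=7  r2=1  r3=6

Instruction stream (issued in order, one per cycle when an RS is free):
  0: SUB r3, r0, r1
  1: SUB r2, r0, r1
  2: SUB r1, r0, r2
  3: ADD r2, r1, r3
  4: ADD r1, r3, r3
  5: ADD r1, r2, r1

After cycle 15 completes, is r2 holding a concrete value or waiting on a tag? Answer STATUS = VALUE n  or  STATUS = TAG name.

STATUS = VALUE 7

cycle 1: issue SUB r3<-Add1 // r0:7,r1:7,r2:1,r3:Add1
cycle 2: issue SUB r2<-Add2 // r0:7,r1:7,r2:Add2,r3:Add1
cycle 3: issue SUB r1<-Add3 // r0:7,r1:Add3,r2:Add2,r3:Add1
cycle 4: CDB Add1=0; issue ADD r2<-Add1 // r0:7,r1:Add3,r2:Add1,r3:0
cycle 5: CDB Add2=0; issue ADD r1<-Add2 // r0:7,r1:Add2,r2:Add1,r3:0
cycle 6: stall // r0:7,r1:Add2,r2:Add1,r3:0
cycle 7: stall // r0:7,r1:Add2,r2:Add1,r3:0
cycle 8: CDB Add2=0; issue ADD r1<-Add2 // r0:7,r1:Add2,r2:Add1,r3:0
cycle 9: CDB Add3=7 // r0:7,r1:Add2,r2:Add1,r3:0
cycle 10: - // r0:7,r1:Add2,r2:Add1,r3:0
cycle 11: - // r0:7,r1:Add2,r2:Add1,r3:0
cycle 12: CDB Add1=7 // r0:7,r1:Add2,r2:7,r3:0
cycle 13: - // r0:7,r1:Add2,r2:7,r3:0
cycle 14: - // r0:7,r1:Add2,r2:7,r3:0
cycle 15: CDB Add2=7 // r0:7,r1:7,r2:7,r3:0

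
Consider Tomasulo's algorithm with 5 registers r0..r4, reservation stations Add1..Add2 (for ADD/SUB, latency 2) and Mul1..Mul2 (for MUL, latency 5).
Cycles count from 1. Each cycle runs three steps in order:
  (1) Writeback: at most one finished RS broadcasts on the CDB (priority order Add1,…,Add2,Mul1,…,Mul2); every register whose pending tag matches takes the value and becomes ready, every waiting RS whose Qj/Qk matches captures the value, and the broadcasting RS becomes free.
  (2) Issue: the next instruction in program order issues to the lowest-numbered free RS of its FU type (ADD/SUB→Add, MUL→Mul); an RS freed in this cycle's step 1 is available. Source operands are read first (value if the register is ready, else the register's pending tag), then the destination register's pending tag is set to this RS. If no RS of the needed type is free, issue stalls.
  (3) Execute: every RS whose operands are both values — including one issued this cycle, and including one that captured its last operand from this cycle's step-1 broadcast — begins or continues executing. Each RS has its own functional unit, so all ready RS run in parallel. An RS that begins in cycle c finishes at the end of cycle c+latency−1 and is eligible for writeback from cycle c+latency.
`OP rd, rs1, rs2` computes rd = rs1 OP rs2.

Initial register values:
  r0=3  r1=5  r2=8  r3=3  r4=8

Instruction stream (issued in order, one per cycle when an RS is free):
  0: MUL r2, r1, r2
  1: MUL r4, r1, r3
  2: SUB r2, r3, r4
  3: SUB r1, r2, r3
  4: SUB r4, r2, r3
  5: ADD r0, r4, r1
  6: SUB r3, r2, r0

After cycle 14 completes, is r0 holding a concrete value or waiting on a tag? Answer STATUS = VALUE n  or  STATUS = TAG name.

c1: issue MUL r2<-Mul1 | r0:3,r1:5,r2:Mul1,r3:3,r4:8
c2: issue MUL r4<-Mul2 | r0:3,r1:5,r2:Mul1,r3:3,r4:Mul2
c3: issue SUB r2<-Add1 | r0:3,r1:5,r2:Add1,r3:3,r4:Mul2
c4: issue SUB r1<-Add2 | r0:3,r1:Add2,r2:Add1,r3:3,r4:Mul2
c5: stall | r0:3,r1:Add2,r2:Add1,r3:3,r4:Mul2
c6: CDB Mul1=40; stall | r0:3,r1:Add2,r2:Add1,r3:3,r4:Mul2
c7: CDB Mul2=15; stall | r0:3,r1:Add2,r2:Add1,r3:3,r4:15
c8: stall | r0:3,r1:Add2,r2:Add1,r3:3,r4:15
c9: CDB Add1=-12; issue SUB r4<-Add1 | r0:3,r1:Add2,r2:-12,r3:3,r4:Add1
c10: stall | r0:3,r1:Add2,r2:-12,r3:3,r4:Add1
c11: CDB Add1=-15; issue ADD r0<-Add1 | r0:Add1,r1:Add2,r2:-12,r3:3,r4:-15
c12: CDB Add2=-15; issue SUB r3<-Add2 | r0:Add1,r1:-15,r2:-12,r3:Add2,r4:-15
c13: - | r0:Add1,r1:-15,r2:-12,r3:Add2,r4:-15
c14: CDB Add1=-30 | r0:-30,r1:-15,r2:-12,r3:Add2,r4:-15

STATUS = VALUE -30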